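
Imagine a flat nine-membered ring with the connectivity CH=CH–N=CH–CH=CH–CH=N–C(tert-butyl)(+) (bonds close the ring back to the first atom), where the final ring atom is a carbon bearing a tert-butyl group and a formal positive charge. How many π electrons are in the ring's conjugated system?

8

All ring atoms are sp² and supply a p orbital to the ring (the double-bond atoms are sp², each contributing one p electron; each sp² =N– keeps its lone pair in-plane and puts one electron into the π system; the carbocation has an empty p orbital); the conjugation is uninterrupted.
π-electron count: 4 × 2 = 8 from the double-bond units + 0 from the C(tert-butyl)(+) atom = 8.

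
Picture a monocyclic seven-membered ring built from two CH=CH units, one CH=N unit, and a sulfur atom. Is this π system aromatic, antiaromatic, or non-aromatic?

Check conjugation: each doubly-bonded ring atom is sp² with one p-orbital electron; each sp² =N– keeps its lone pair in-plane and puts one electron into the π system; the sulfur donates one lone pair from its p orbital — every position has a p orbital, so the cyclic π system is continuous.
π-electron count: 3 × 2 = 6 from the double-bond units + 2 from the S atom = 8.
8 = 4(2); a planar, fully conjugated 4n system is antiaromatic.

Antiaromatic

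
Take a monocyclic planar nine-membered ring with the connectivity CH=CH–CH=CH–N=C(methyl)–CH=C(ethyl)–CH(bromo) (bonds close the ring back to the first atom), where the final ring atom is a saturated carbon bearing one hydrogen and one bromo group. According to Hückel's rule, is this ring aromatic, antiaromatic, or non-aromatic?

At the CH(bromo) position, that saturated carbon is sp³ and has no p orbital in the ring π system; the ring's p-orbital overlap is broken there.
Broken conjugation rules out both aromaticity and antiaromaticity.

Non-aromatic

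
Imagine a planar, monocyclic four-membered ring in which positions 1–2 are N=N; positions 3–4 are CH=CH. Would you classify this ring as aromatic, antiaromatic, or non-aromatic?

Antiaromatic

Check conjugation: the double-bond atoms are sp², each contributing one p electron; the doubly-bonded nitrogens are pyridine-type — their lone pairs lie in the ring plane, leaving one electron in the p orbital — every position has a p orbital, so the cyclic π system is continuous.
Tallying contributions gives 2 × 2 = 4 from the 2 double-bond units.
A 4n π count (4, n = 1) in a planar conjugated ring means antiaromatic.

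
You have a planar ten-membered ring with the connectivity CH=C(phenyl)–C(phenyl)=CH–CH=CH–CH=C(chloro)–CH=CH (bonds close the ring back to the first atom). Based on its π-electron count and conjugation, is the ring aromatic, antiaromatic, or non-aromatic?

Aromatic

Check conjugation: each doubly-bonded ring atom is sp² with one p-orbital electron — every position has a p orbital, so the cyclic π system is continuous.
Counting π electrons: 5 × 2 = 10 from the 5 double-bond units.
10 = 4(2) + 2, which satisfies Hückel's 4n+2 rule.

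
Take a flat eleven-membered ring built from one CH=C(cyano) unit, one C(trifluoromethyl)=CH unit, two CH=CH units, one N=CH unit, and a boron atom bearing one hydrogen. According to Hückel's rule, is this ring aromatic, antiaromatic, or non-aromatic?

Check conjugation: the double-bond atoms are sp², each contributing one p electron; the doubly-bonded nitrogens are pyridine-type — their lone pairs lie in the ring plane, leaving one electron in the p orbital; the boron has an empty p orbital — every position has a p orbital, so the cyclic π system is continuous.
Tallying contributions gives 5 × 2 = 10 from the double-bond units + 0 from the BH atom = 10.
That gives a 4n+2 count (10, n = 2).

Aromatic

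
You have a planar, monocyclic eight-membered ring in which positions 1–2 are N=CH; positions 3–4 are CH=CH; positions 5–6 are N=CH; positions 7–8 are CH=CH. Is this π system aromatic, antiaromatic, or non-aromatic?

Antiaromatic

All ring atoms are sp² and supply a p orbital to the ring (the double-bond atoms are sp², each contributing one p electron; the doubly-bonded nitrogens are pyridine-type — their lone pairs lie in the ring plane, leaving one electron in the p orbital); the conjugation is uninterrupted.
Adding the contributions, 4 × 2 = 8 from the 4 double-bond units.
8 is a 4n count (n = 2), so the planar conjugated ring is antiaromatic.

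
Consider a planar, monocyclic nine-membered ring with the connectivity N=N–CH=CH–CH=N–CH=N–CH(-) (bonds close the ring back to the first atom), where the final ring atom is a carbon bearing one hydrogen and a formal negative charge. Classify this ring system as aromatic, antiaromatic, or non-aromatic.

The p orbitals form a continuous loop: the double-bond atoms are sp², each contributing one p electron; each sp² =N– keeps its lone pair in-plane and puts one electron into the π system; the carbanion's lone pair occupies the p orbital. The ring is fully conjugated.
Tallying contributions gives 4 × 2 = 8 from the double-bond units + 2 from the CH(-) atom = 10.
10 = 4(2) + 2, which satisfies Hückel's 4n+2 rule.

Aromatic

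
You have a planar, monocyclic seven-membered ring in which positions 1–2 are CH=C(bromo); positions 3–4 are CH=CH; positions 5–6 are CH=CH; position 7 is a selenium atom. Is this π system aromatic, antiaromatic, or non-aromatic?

Antiaromatic

Check conjugation: each doubly-bonded ring atom is sp² with one p-orbital electron; the selenium donates one lone pair from its p orbital — every position has a p orbital, so the cyclic π system is continuous.
Tallying contributions gives 3 × 2 = 6 from the double-bond units + 2 from the Se atom = 8.
With 8 = 4·2 π electrons, Hückel's rule classifies the planar ring as antiaromatic.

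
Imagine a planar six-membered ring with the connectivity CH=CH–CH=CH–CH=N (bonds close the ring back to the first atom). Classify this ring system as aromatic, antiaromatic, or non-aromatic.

Aromatic

Check conjugation: every atom in a ring double bond is sp² and brings one electron to the p orbital; the doubly-bonded nitrogens are pyridine-type — their lone pairs lie in the ring plane, leaving one electron in the p orbital — every position has a p orbital, so the cyclic π system is continuous.
Counting π electrons: 3 × 2 = 6 from the 3 double-bond units.
With 6 π electrons (n = 1), the Hückel 4n+2 condition holds.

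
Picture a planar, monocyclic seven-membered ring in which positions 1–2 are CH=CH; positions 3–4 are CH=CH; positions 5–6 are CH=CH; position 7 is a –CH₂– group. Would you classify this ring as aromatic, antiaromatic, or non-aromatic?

Non-aromatic

The CH2 carbon is saturated: the tetrahedral CH₂ carbon is sp³ and has no p orbital in the ring π system. Conjugation is not continuous around the ring.
Hückel's rule only applies to fully conjugated rings, so this one is simply non-aromatic.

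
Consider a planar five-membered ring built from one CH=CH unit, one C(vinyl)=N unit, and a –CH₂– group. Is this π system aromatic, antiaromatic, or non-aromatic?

Non-aromatic

The CH2 carbon is saturated: the tetrahedral CH₂ carbon is sp³ and has no p orbital in the ring π system. Conjugation is not continuous around the ring.
A ring that is not fully conjugated cannot be aromatic or antiaromatic regardless of its π-electron count.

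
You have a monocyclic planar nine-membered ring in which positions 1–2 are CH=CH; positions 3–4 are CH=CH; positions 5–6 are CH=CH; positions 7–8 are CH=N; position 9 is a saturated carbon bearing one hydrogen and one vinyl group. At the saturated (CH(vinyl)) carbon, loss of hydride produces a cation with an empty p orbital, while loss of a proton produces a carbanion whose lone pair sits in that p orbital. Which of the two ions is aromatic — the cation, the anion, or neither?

In both ions every ring atom is sp² and contributes a p orbital, so both rings are fully conjugated.
Cation: 4 × 2 + 0 = 8 π electrons → 4(2), antiaromatic.
Anion: 4 × 2 + 2 = 10 π electrons → 4(2)+2, aromatic.

The anion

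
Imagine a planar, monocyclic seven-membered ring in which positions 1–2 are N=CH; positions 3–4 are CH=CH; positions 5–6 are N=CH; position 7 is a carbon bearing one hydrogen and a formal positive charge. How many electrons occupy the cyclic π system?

The p orbitals form a continuous loop: each doubly-bonded ring atom is sp² with one p-orbital electron; the doubly-bonded nitrogens are pyridine-type — their lone pairs lie in the ring plane, leaving one electron in the p orbital; the carbocation has an empty p orbital. The ring is fully conjugated.
π-electron count: 3 × 2 = 6 from the double-bond units + 0 from the CH(+) atom = 6.

6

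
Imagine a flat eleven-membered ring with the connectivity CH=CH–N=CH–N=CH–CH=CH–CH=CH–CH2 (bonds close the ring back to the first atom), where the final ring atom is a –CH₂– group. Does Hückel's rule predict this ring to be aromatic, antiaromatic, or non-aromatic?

The CH2 carbon is saturated: the tetrahedral CH₂ carbon is sp³ and has no p orbital in the ring π system. Conjugation is not continuous around the ring.
Broken conjugation rules out both aromaticity and antiaromaticity.

Non-aromatic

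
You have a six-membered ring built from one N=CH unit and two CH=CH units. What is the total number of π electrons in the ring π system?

6

Check conjugation: every atom in a ring double bond is sp² and brings one electron to the p orbital; each =N– nitrogen is pyridine-type (lone pair in the sp² plane, one electron in the p orbital) — every position has a p orbital, so the cyclic π system is continuous.
Tallying contributions gives 3 × 2 = 6 from the 3 double-bond units.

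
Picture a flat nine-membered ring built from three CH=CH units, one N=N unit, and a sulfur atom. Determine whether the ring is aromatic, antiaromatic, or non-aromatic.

Aromatic

Every ring atom contributes a p orbital perpendicular to the ring (every atom in a ring double bond is sp² and brings one electron to the p orbital; each sp² =N– keeps its lone pair in-plane and puts one electron into the π system; the sulfur donates one lone pair from its p orbital), so the π system is cyclic and fully conjugated.
Counting π electrons: 4 × 2 = 8 from the double-bond units + 2 from the S atom = 10.
With 10 π electrons (n = 2), the Hückel 4n+2 condition holds.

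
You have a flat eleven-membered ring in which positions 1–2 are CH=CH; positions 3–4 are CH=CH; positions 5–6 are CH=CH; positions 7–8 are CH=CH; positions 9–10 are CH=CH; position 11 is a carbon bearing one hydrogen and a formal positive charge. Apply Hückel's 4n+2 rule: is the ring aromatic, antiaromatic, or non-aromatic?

Aromatic

Check conjugation: the double-bond atoms are sp², each contributing one p electron; the carbocation has an empty p orbital — every position has a p orbital, so the cyclic π system is continuous.
Adding the contributions, 5 × 2 = 10 from the double-bond units + 0 from the CH(+) atom = 10.
With 10 π electrons (n = 2), the Hückel 4n+2 condition holds.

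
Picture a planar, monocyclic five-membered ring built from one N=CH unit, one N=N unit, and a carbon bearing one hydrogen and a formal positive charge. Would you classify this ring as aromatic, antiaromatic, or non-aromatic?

Antiaromatic

Check conjugation: each doubly-bonded ring atom is sp² with one p-orbital electron; the doubly-bonded nitrogens are pyridine-type — their lone pairs lie in the ring plane, leaving one electron in the p orbital; the carbocation has an empty p orbital — every position has a p orbital, so the cyclic π system is continuous.
Adding the contributions, 2 × 2 = 4 from the double-bond units + 0 from the CH(+) atom = 4.
With 4 = 4·1 π electrons, Hückel's rule classifies the planar ring as antiaromatic.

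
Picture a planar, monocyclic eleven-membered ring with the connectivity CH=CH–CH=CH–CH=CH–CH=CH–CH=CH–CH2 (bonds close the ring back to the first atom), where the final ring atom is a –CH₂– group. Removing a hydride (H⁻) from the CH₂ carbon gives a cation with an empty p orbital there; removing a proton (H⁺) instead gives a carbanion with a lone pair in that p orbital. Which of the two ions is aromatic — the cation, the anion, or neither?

Both ions have a continuous loop of p orbitals — each ring atom is sp².
Cation: 5 × 2 + 0 = 10 π electrons → 4(2)+2, aromatic.
Anion: 5 × 2 + 2 = 12 π electrons → 4(3), antiaromatic.

The cation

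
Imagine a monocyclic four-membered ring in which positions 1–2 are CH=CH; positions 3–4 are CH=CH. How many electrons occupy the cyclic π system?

4

All ring atoms are sp² and supply a p orbital to the ring (each doubly-bonded ring atom is sp² with one p-orbital electron); the conjugation is uninterrupted.
π-electron count: 2 × 2 = 4 from the 2 double-bond units.
(The species described is cyclobutadiene.)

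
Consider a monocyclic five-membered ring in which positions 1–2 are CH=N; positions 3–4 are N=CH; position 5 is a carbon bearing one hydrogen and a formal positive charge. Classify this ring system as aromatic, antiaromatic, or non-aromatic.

Antiaromatic

All ring atoms are sp² and supply a p orbital to the ring (the double-bond atoms are sp², each contributing one p electron; each =N– nitrogen is pyridine-type (lone pair in the sp² plane, one electron in the p orbital); the carbocation has an empty p orbital); the conjugation is uninterrupted.
Tallying contributions gives 2 × 2 = 4 from the double-bond units + 0 from the CH(+) atom = 4.
4 = 4(1); a planar, fully conjugated 4n system is antiaromatic.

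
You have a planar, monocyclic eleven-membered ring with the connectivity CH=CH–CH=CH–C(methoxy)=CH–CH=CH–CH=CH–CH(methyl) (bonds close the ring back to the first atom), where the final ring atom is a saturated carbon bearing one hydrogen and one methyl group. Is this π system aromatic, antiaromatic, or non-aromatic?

Non-aromatic

At the CH(methyl) position, that saturated carbon is sp³ and has no p orbital in the ring π system; the ring's p-orbital overlap is broken there.
Hückel's rule only applies to fully conjugated rings, so this one is simply non-aromatic.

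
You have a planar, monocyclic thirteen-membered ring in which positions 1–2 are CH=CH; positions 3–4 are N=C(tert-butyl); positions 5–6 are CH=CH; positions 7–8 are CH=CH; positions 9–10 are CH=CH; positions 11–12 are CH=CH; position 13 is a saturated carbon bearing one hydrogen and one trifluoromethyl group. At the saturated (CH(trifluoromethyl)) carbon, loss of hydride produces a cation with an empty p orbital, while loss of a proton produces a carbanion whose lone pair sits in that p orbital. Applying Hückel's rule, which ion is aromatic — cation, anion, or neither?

Both ions have a continuous loop of p orbitals — each ring atom is sp².
Cation: 6 × 2 + 0 = 12 π electrons → 4(3), antiaromatic.
Anion: 6 × 2 + 2 = 14 π electrons → 4(3)+2, aromatic.

The anion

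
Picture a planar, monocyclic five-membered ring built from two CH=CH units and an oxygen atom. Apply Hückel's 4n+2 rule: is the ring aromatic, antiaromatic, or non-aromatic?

Aromatic

The p orbitals form a continuous loop: every atom in a ring double bond is sp² and brings one electron to the p orbital; the oxygen donates one lone pair from its p orbital. The ring is fully conjugated.
Tallying contributions gives 2 × 2 = 4 from the double-bond units + 2 from the O atom = 6.
Since 6 = 4·1 + 2, the ring meets the 4n+2 criterion.
This is furan.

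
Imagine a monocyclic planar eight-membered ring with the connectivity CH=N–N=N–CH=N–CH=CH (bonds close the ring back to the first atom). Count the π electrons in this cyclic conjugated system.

Every ring atom contributes a p orbital perpendicular to the ring (every atom in a ring double bond is sp² and brings one electron to the p orbital; each sp² =N– keeps its lone pair in-plane and puts one electron into the π system), so the π system is cyclic and fully conjugated.
Counting π electrons: 4 × 2 = 8 from the 4 double-bond units.

8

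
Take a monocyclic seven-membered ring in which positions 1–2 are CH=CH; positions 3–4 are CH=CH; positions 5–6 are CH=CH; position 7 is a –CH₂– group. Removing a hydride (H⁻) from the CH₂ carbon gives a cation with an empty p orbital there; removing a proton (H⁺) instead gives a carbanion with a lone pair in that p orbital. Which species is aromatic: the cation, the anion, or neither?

The cation

In both ions every ring atom is sp² and contributes a p orbital, so both rings are fully conjugated.
Cation: 3 × 2 + 0 = 6 π electrons → 4(1)+2, aromatic.
Anion: 3 × 2 + 2 = 8 π electrons → 4(2), antiaromatic.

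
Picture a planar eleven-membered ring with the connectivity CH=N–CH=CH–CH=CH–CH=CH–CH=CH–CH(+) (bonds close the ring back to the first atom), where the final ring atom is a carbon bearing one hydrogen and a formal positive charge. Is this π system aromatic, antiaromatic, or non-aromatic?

Aromatic

The p orbitals form a continuous loop: the double-bond atoms are sp², each contributing one p electron; the doubly-bonded nitrogens are pyridine-type — their lone pairs lie in the ring plane, leaving one electron in the p orbital; the carbocation has an empty p orbital. The ring is fully conjugated.
Counting π electrons: 5 × 2 = 10 from the double-bond units + 0 from the CH(+) atom = 10.
10 = 4(2) + 2, which satisfies Hückel's 4n+2 rule.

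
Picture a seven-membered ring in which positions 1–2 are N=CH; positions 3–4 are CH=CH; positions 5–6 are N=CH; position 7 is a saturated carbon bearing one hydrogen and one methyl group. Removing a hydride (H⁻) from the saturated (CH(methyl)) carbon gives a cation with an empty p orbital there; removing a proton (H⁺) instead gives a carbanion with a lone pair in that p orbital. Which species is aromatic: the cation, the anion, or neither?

In either ion the ring is fully conjugated: every atom, including the new sp² carbon, supplies a p orbital.
Cation: 3 × 2 + 0 = 6 π electrons → 4(1)+2, aromatic.
Anion: 3 × 2 + 2 = 8 π electrons → 4(2), antiaromatic.

The cation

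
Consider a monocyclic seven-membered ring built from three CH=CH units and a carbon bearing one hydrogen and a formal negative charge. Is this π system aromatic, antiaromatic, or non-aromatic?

All ring atoms are sp² and supply a p orbital to the ring (every atom in a ring double bond is sp² and brings one electron to the p orbital; the carbanion's lone pair occupies the p orbital); the conjugation is uninterrupted.
Adding the contributions, 3 × 2 = 6 from the double-bond units + 2 from the CH(-) atom = 8.
8 is a 4n count (n = 2), so the planar conjugated ring is antiaromatic.
(The species described is the cycloheptatrienyl anion.)

Antiaromatic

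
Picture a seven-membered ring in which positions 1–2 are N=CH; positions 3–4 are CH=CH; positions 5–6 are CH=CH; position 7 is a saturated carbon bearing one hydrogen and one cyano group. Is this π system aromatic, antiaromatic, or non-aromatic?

Non-aromatic

The CH(cyano) position has four σ bonds — that saturated carbon is sp³ and has no p orbital in the ring π system — so the cyclic conjugation is interrupted.
Broken conjugation rules out both aromaticity and antiaromaticity.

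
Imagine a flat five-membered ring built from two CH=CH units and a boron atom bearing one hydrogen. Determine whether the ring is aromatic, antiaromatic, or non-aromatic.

Antiaromatic

Check conjugation: every atom in a ring double bond is sp² and brings one electron to the p orbital; the boron has an empty p orbital — every position has a p orbital, so the cyclic π system is continuous.
Tallying contributions gives 2 × 2 = 4 from the double-bond units + 0 from the BH atom = 4.
With 4 = 4·1 π electrons, Hückel's rule classifies the planar ring as antiaromatic.
(This ring is borole.)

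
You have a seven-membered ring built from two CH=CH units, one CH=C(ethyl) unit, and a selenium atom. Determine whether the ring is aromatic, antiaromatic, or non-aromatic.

Antiaromatic

Every ring atom contributes a p orbital perpendicular to the ring (each doubly-bonded ring atom is sp² with one p-orbital electron; the selenium donates one lone pair from its p orbital), so the π system is cyclic and fully conjugated.
Tallying contributions gives 3 × 2 = 6 from the double-bond units + 2 from the Se atom = 8.
A 4n π count (8, n = 2) in a planar conjugated ring means antiaromatic.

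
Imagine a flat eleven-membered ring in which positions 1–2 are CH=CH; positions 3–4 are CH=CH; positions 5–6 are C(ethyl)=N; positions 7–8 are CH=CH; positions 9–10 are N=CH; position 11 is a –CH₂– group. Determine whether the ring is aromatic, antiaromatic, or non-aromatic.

Because the tetrahedral CH₂ carbon is sp³ and has no p orbital in the ring π system at the CH2 position, the π system cannot extend all the way around the ring.
Hückel's rule only applies to fully conjugated rings, so this one is simply non-aromatic.

Non-aromatic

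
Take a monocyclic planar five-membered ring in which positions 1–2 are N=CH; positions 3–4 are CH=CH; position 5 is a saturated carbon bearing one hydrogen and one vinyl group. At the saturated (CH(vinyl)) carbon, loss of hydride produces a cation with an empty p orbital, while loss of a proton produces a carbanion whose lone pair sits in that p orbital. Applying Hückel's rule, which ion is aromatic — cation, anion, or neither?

In both ions every ring atom is sp² and contributes a p orbital, so both rings are fully conjugated.
Cation: 2 × 2 + 0 = 4 π electrons → 4(1), antiaromatic.
Anion: 2 × 2 + 2 = 6 π electrons → 4(1)+2, aromatic.

The anion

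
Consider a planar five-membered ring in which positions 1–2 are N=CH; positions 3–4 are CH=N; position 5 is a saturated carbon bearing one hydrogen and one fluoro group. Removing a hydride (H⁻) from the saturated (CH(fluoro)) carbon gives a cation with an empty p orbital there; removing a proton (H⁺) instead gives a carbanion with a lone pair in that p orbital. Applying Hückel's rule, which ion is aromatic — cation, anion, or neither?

The anion

Once that carbon is sp², every ring atom has a p orbital and both ions are fully conjugated.
Cation: 2 × 2 + 0 = 4 π electrons → 4(1), antiaromatic.
Anion: 2 × 2 + 2 = 6 π electrons → 4(1)+2, aromatic.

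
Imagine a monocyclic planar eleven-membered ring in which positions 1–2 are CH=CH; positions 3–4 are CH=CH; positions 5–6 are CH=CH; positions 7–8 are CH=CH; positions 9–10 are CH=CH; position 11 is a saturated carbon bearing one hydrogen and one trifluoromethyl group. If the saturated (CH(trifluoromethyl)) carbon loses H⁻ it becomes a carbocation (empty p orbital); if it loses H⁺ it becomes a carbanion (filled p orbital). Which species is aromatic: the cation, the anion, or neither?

Once that carbon is sp², every ring atom has a p orbital and both ions are fully conjugated.
Cation: 5 × 2 + 0 = 10 π electrons → 4(2)+2, aromatic.
Anion: 5 × 2 + 2 = 12 π electrons → 4(3), antiaromatic.

The cation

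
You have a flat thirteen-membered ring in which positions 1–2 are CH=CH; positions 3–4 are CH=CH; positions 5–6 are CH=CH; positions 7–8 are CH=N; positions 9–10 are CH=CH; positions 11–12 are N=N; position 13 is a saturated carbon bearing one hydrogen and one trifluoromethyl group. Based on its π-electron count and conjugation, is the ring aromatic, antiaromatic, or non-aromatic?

Non-aromatic

Because that saturated carbon is sp³ and has no p orbital in the ring π system at the CH(trifluoromethyl) position, the π system cannot extend all the way around the ring.
Without a continuous loop of overlapping p orbitals the Hückel electron count never comes into play.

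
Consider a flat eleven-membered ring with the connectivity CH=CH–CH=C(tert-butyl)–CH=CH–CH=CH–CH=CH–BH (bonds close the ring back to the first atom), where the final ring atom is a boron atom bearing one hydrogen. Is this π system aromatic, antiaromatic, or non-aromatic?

Aromatic

Check conjugation: every atom in a ring double bond is sp² and brings one electron to the p orbital; the boron has an empty p orbital — every position has a p orbital, so the cyclic π system is continuous.
Tallying contributions gives 5 × 2 = 10 from the double-bond units + 0 from the BH atom = 10.
10 = 4(2) + 2, which satisfies Hückel's 4n+2 rule.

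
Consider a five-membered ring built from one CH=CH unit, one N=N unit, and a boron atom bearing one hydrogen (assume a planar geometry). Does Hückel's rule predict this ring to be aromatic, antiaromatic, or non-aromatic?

Antiaromatic

Every ring atom contributes a p orbital perpendicular to the ring (each doubly-bonded ring atom is sp² with one p-orbital electron; the doubly-bonded nitrogens are pyridine-type — their lone pairs lie in the ring plane, leaving one electron in the p orbital; the boron has an empty p orbital), so the π system is cyclic and fully conjugated.
π-electron count: 2 × 2 = 4 from the double-bond units + 0 from the BH atom = 4.
4 is a 4n count (n = 1), so the planar conjugated ring is antiaromatic.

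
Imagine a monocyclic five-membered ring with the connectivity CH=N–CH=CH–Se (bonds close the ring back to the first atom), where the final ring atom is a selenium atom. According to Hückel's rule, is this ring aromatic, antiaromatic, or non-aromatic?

Every ring atom contributes a p orbital perpendicular to the ring (every atom in a ring double bond is sp² and brings one electron to the p orbital; each sp² =N– keeps its lone pair in-plane and puts one electron into the π system; the selenium donates one lone pair from its p orbital), so the π system is cyclic and fully conjugated.
π-electron count: 2 × 2 = 4 from the double-bond units + 2 from the Se atom = 6.
6 = 4(1) + 2, which satisfies Hückel's 4n+2 rule.

Aromatic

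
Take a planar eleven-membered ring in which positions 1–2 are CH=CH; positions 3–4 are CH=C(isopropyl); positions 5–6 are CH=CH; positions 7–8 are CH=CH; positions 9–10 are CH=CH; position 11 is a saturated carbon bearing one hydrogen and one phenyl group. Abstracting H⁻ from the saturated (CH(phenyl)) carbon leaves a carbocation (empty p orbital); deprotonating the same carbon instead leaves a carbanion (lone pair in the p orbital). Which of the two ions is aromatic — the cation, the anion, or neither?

The cation

Both ions have a continuous loop of p orbitals — each ring atom is sp².
Cation: 5 × 2 + 0 = 10 π electrons → 4(2)+2, aromatic.
Anion: 5 × 2 + 2 = 12 π electrons → 4(3), antiaromatic.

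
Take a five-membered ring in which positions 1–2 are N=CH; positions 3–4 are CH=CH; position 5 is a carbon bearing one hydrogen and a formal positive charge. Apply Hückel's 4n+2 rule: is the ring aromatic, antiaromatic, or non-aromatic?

The p orbitals form a continuous loop: the double-bond atoms are sp², each contributing one p electron; each sp² =N– keeps its lone pair in-plane and puts one electron into the π system; the carbocation has an empty p orbital. The ring is fully conjugated.
Counting π electrons: 2 × 2 = 4 from the double-bond units + 0 from the CH(+) atom = 4.
4 = 4(1); a planar, fully conjugated 4n system is antiaromatic.

Antiaromatic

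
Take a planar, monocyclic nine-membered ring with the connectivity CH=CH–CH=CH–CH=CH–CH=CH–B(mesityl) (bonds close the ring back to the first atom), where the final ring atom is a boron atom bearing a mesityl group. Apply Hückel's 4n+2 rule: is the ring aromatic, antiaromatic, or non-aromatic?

Antiaromatic

All ring atoms are sp² and supply a p orbital to the ring (the double-bond atoms are sp², each contributing one p electron; the boron has an empty p orbital); the conjugation is uninterrupted.
Adding the contributions, 4 × 2 = 8 from the double-bond units + 0 from the B(mesityl) atom = 8.
8 is a 4n count (n = 2), so the planar conjugated ring is antiaromatic.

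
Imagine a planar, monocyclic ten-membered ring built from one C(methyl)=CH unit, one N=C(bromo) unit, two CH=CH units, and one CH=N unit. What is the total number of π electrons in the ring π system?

Every ring atom contributes a p orbital perpendicular to the ring (each doubly-bonded ring atom is sp² with one p-orbital electron; each =N– nitrogen is pyridine-type (lone pair in the sp² plane, one electron in the p orbital)), so the π system is cyclic and fully conjugated.
Tallying contributions gives 5 × 2 = 10 from the 5 double-bond units.

10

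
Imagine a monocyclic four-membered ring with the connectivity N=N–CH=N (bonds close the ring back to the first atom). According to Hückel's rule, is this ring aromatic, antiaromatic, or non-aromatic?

Antiaromatic

All ring atoms are sp² and supply a p orbital to the ring (every atom in a ring double bond is sp² and brings one electron to the p orbital; the doubly-bonded nitrogens are pyridine-type — their lone pairs lie in the ring plane, leaving one electron in the p orbital); the conjugation is uninterrupted.
Tallying contributions gives 2 × 2 = 4 from the 2 double-bond units.
4 = 4(1); a planar, fully conjugated 4n system is antiaromatic.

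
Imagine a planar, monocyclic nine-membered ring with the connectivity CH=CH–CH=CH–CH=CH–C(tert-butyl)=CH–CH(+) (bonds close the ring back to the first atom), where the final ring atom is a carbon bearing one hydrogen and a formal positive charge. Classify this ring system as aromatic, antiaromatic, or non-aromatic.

Every ring atom contributes a p orbital perpendicular to the ring (each doubly-bonded ring atom is sp² with one p-orbital electron; the carbocation has an empty p orbital), so the π system is cyclic and fully conjugated.
Counting π electrons: 4 × 2 = 8 from the double-bond units + 0 from the CH(+) atom = 8.
8 is a 4n count (n = 2), so the planar conjugated ring is antiaromatic.

Antiaromatic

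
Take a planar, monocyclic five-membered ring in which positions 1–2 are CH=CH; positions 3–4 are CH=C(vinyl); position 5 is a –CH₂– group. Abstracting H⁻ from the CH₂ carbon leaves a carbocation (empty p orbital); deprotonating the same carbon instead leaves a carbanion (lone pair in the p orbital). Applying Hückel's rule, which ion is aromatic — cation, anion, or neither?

The anion

Once that carbon is sp², every ring atom has a p orbital and both ions are fully conjugated.
Cation: 2 × 2 + 0 = 4 π electrons → 4(1), antiaromatic.
Anion: 2 × 2 + 2 = 6 π electrons → 4(1)+2, aromatic.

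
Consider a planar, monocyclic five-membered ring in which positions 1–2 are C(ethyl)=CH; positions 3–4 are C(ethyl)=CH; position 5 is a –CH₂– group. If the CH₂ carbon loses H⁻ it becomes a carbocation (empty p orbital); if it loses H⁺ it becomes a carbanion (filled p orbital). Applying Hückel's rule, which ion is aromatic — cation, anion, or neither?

Once that carbon is sp², every ring atom has a p orbital and both ions are fully conjugated.
Cation: 2 × 2 + 0 = 4 π electrons → 4(1), antiaromatic.
Anion: 2 × 2 + 2 = 6 π electrons → 4(1)+2, aromatic.

The anion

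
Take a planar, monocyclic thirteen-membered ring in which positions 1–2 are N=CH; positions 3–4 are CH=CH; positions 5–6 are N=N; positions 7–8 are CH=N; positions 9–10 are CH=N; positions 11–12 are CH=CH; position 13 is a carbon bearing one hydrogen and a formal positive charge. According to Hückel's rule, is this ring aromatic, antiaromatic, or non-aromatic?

Every ring atom contributes a p orbital perpendicular to the ring (every atom in a ring double bond is sp² and brings one electron to the p orbital; the doubly-bonded nitrogens are pyridine-type — their lone pairs lie in the ring plane, leaving one electron in the p orbital; the carbocation has an empty p orbital), so the π system is cyclic and fully conjugated.
Counting π electrons: 6 × 2 = 12 from the double-bond units + 0 from the CH(+) atom = 12.
A 4n π count (12, n = 3) in a planar conjugated ring means antiaromatic.

Antiaromatic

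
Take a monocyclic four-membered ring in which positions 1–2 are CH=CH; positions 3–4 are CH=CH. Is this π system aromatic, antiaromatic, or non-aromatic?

Antiaromatic

The p orbitals form a continuous loop: every atom in a ring double bond is sp² and brings one electron to the p orbital. The ring is fully conjugated.
Adding the contributions, 2 × 2 = 4 from the 2 double-bond units.
4 is a 4n count (n = 1), so the planar conjugated ring is antiaromatic.
(This ring is cyclobutadiene.)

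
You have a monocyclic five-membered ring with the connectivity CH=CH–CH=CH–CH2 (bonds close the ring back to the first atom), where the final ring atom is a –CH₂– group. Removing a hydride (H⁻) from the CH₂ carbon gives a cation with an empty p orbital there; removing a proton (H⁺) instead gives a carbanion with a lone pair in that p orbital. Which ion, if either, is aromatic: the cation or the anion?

Both ions have a continuous loop of p orbitals — each ring atom is sp².
Cation: 2 × 2 + 0 = 4 π electrons → 4(1), antiaromatic.
Anion: 2 × 2 + 2 = 6 π electrons → 4(1)+2, aromatic.

The anion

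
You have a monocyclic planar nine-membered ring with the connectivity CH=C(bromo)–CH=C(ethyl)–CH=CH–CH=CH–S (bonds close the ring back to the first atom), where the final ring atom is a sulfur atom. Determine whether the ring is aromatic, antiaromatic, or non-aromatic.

All ring atoms are sp² and supply a p orbital to the ring (every atom in a ring double bond is sp² and brings one electron to the p orbital; the sulfur donates one lone pair from its p orbital); the conjugation is uninterrupted.
Adding the contributions, 4 × 2 = 8 from the double-bond units + 2 from the S atom = 10.
10 = 4(2) + 2, which satisfies Hückel's 4n+2 rule.

Aromatic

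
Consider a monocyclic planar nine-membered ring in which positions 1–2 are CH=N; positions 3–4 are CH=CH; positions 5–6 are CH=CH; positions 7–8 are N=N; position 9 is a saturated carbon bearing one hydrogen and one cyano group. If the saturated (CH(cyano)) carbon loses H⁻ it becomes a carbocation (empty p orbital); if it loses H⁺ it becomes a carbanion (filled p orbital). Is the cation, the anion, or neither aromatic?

In either ion the ring is fully conjugated: every atom, including the new sp² carbon, supplies a p orbital.
Cation: 4 × 2 + 0 = 8 π electrons → 4(2), antiaromatic.
Anion: 4 × 2 + 2 = 10 π electrons → 4(2)+2, aromatic.

The anion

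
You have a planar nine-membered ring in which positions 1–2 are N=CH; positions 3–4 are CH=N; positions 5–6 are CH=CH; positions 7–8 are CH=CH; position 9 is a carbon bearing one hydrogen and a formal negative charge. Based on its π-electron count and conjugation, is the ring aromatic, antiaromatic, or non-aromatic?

Check conjugation: the double-bond atoms are sp², each contributing one p electron; the doubly-bonded nitrogens are pyridine-type — their lone pairs lie in the ring plane, leaving one electron in the p orbital; the carbanion's lone pair occupies the p orbital — every position has a p orbital, so the cyclic π system is continuous.
Tallying contributions gives 4 × 2 = 8 from the double-bond units + 2 from the CH(-) atom = 10.
Since 10 = 4·2 + 2, the ring meets the 4n+2 criterion.

Aromatic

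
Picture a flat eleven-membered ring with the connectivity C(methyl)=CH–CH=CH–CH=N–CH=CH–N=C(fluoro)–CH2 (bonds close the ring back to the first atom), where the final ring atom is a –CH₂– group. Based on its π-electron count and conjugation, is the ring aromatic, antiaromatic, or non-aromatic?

Because the tetrahedral CH₂ carbon is sp³ and has no p orbital in the ring π system at the CH2 position, the π system cannot extend all the way around the ring.
A ring that is not fully conjugated cannot be aromatic or antiaromatic regardless of its π-electron count.

Non-aromatic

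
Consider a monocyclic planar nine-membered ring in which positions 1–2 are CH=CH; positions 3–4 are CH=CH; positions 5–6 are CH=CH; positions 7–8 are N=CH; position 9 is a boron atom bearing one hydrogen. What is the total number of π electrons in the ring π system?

8

Check conjugation: every atom in a ring double bond is sp² and brings one electron to the p orbital; the doubly-bonded nitrogens are pyridine-type — their lone pairs lie in the ring plane, leaving one electron in the p orbital; the boron has an empty p orbital — every position has a p orbital, so the cyclic π system is continuous.
Counting π electrons: 4 × 2 = 8 from the double-bond units + 0 from the BH atom = 8.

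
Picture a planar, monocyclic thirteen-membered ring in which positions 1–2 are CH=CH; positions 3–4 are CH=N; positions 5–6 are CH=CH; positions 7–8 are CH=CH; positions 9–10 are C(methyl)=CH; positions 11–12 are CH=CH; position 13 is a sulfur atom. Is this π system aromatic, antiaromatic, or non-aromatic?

Every ring atom contributes a p orbital perpendicular to the ring (the double-bond atoms are sp², each contributing one p electron; each =N– nitrogen is pyridine-type (lone pair in the sp² plane, one electron in the p orbital); the sulfur donates one lone pair from its p orbital), so the π system is cyclic and fully conjugated.
Adding the contributions, 6 × 2 = 12 from the double-bond units + 2 from the S atom = 14.
With 14 π electrons (n = 3), the Hückel 4n+2 condition holds.

Aromatic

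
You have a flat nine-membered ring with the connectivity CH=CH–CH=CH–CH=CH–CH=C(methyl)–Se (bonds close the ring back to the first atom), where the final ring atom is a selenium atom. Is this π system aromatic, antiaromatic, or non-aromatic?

Aromatic

All ring atoms are sp² and supply a p orbital to the ring (each doubly-bonded ring atom is sp² with one p-orbital electron; the selenium donates one lone pair from its p orbital); the conjugation is uninterrupted.
Adding the contributions, 4 × 2 = 8 from the double-bond units + 2 from the Se atom = 10.
That gives a 4n+2 count (10, n = 2).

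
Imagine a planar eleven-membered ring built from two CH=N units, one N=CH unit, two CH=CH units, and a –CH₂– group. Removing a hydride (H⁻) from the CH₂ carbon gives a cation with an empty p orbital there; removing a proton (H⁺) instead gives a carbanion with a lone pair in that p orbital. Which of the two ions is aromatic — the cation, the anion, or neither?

In either ion the ring is fully conjugated: every atom, including the new sp² carbon, supplies a p orbital.
Cation: 5 × 2 + 0 = 10 π electrons → 4(2)+2, aromatic.
Anion: 5 × 2 + 2 = 12 π electrons → 4(3), antiaromatic.

The cation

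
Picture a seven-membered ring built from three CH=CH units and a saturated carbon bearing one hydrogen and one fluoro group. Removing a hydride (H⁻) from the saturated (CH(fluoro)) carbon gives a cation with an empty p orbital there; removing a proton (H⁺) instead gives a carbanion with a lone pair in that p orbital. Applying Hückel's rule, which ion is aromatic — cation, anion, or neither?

The cation

In either ion the ring is fully conjugated: every atom, including the new sp² carbon, supplies a p orbital.
Cation: 3 × 2 + 0 = 6 π electrons → 4(1)+2, aromatic.
Anion: 3 × 2 + 2 = 8 π electrons → 4(2), antiaromatic.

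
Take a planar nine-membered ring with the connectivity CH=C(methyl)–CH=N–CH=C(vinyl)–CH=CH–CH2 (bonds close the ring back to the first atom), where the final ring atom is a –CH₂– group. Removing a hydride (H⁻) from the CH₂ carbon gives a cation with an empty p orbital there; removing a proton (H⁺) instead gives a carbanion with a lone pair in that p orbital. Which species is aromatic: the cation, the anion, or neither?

In either ion the ring is fully conjugated: every atom, including the new sp² carbon, supplies a p orbital.
Cation: 4 × 2 + 0 = 8 π electrons → 4(2), antiaromatic.
Anion: 4 × 2 + 2 = 10 π electrons → 4(2)+2, aromatic.

The anion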